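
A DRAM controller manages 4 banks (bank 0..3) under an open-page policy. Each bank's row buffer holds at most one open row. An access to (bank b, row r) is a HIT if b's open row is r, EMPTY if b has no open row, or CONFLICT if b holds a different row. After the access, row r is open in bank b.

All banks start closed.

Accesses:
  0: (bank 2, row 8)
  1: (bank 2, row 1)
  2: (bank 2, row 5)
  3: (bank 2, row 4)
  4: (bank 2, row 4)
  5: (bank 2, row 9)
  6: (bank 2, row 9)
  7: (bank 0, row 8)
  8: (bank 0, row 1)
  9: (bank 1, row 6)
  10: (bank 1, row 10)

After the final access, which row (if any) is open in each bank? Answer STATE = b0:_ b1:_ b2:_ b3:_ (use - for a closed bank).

  [0] b2 r8: no row ⇒ E
  [1] b2 r1: had r8 ⇒ C
  [2] b2 r5: had r1 ⇒ C
  [3] b2 r4: had r5 ⇒ C
  [4] b2 r4: had r4 ⇒ H
  [5] b2 r9: had r4 ⇒ C
  [6] b2 r9: had r9 ⇒ H
  [7] b0 r8: no row ⇒ E
  [8] b0 r1: had r8 ⇒ C
  [9] b1 r6: no row ⇒ E
  [10] b1 r10: had r6 ⇒ C

STATE = b0:1 b1:10 b2:9 b3:-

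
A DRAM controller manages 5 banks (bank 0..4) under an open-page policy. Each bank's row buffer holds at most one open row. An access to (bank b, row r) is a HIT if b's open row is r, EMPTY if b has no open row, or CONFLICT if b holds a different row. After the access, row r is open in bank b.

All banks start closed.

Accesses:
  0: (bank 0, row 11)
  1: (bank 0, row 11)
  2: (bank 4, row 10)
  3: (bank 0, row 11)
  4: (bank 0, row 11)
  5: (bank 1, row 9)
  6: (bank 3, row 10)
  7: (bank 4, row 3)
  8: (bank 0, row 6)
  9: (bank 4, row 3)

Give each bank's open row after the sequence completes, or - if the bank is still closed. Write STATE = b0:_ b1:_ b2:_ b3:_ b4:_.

step 0: bank0 None->11 [EMPTY]
step 1: bank0 11->11 [HIT]
step 2: bank4 None->10 [EMPTY]
step 3: bank0 11->11 [HIT]
step 4: bank0 11->11 [HIT]
step 5: bank1 None->9 [EMPTY]
step 6: bank3 None->10 [EMPTY]
step 7: bank4 10->3 [CONFLICT]
step 8: bank0 11->6 [CONFLICT]
step 9: bank4 3->3 [HIT]

STATE = b0:6 b1:9 b2:- b3:10 b4:3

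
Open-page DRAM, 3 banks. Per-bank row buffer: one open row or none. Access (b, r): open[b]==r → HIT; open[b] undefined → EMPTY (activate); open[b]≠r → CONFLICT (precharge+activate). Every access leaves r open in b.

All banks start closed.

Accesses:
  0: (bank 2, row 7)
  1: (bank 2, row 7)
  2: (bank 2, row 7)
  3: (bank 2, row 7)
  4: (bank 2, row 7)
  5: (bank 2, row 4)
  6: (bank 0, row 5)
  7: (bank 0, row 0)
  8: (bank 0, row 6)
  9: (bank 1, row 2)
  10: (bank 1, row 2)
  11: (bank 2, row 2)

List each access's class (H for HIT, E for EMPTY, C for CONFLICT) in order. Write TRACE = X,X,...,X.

TRACE = E,H,H,H,H,C,E,C,C,E,H,C

step 0: bank2 None->7 [EMPTY]
step 1: bank2 7->7 [HIT]
step 2: bank2 7->7 [HIT]
step 3: bank2 7->7 [HIT]
step 4: bank2 7->7 [HIT]
step 5: bank2 7->4 [CONFLICT]
step 6: bank0 None->5 [EMPTY]
step 7: bank0 5->0 [CONFLICT]
step 8: bank0 0->6 [CONFLICT]
step 9: bank1 None->2 [EMPTY]
step 10: bank1 2->2 [HIT]
step 11: bank2 4->2 [CONFLICT]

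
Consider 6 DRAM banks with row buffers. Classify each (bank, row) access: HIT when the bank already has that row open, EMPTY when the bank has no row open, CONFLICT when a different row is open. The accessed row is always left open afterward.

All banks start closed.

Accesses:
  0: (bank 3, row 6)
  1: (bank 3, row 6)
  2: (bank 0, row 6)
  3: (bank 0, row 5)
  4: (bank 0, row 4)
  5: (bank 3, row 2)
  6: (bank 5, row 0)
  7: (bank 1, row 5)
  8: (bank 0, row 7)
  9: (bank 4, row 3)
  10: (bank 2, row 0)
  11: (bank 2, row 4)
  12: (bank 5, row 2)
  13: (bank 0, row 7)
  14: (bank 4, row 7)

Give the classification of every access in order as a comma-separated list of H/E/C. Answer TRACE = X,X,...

TRACE = E,H,E,C,C,C,E,E,C,E,E,C,C,H,C

0: bank 3 row 6 — prev None → EMPTY
1: bank 3 row 6 — prev 6 → HIT
2: bank 0 row 6 — prev None → EMPTY
3: bank 0 row 5 — prev 6 → CONFLICT
4: bank 0 row 4 — prev 5 → CONFLICT
5: bank 3 row 2 — prev 6 → CONFLICT
6: bank 5 row 0 — prev None → EMPTY
7: bank 1 row 5 — prev None → EMPTY
8: bank 0 row 7 — prev 4 → CONFLICT
9: bank 4 row 3 — prev None → EMPTY
10: bank 2 row 0 — prev None → EMPTY
11: bank 2 row 4 — prev 0 → CONFLICT
12: bank 5 row 2 — prev 0 → CONFLICT
13: bank 0 row 7 — prev 7 → HIT
14: bank 4 row 7 — prev 3 → CONFLICT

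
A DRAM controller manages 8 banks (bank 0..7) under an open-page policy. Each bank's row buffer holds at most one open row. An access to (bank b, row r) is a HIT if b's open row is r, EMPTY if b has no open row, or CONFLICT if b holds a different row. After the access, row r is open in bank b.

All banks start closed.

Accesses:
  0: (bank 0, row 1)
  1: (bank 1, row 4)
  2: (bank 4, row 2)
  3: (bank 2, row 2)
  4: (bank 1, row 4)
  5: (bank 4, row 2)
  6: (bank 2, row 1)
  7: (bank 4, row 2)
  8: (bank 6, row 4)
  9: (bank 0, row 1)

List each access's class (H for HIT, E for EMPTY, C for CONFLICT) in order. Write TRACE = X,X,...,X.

TRACE = E,E,E,E,H,H,C,H,E,H

#0 (0,1) E
#1 (1,4) E
#2 (4,2) E
#3 (2,2) E
#4 (1,4) H  (was 4)
#5 (4,2) H  (was 2)
#6 (2,1) C  (was 2)
#7 (4,2) H  (was 2)
#8 (6,4) E
#9 (0,1) H  (was 1)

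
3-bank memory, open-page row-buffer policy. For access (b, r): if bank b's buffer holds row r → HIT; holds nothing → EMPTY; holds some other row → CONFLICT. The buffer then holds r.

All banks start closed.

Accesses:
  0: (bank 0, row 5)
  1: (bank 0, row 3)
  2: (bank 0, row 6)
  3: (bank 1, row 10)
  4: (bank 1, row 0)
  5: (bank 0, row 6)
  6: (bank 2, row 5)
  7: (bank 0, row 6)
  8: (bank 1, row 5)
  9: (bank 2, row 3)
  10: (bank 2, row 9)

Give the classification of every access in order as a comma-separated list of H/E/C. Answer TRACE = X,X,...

  [0] b0 r5: no row ⇒ E
  [1] b0 r3: had r5 ⇒ C
  [2] b0 r6: had r3 ⇒ C
  [3] b1 r10: no row ⇒ E
  [4] b1 r0: had r10 ⇒ C
  [5] b0 r6: had r6 ⇒ H
  [6] b2 r5: no row ⇒ E
  [7] b0 r6: had r6 ⇒ H
  [8] b1 r5: had r0 ⇒ C
  [9] b2 r3: had r5 ⇒ C
  [10] b2 r9: had r3 ⇒ C

TRACE = E,C,C,E,C,H,E,H,C,C,C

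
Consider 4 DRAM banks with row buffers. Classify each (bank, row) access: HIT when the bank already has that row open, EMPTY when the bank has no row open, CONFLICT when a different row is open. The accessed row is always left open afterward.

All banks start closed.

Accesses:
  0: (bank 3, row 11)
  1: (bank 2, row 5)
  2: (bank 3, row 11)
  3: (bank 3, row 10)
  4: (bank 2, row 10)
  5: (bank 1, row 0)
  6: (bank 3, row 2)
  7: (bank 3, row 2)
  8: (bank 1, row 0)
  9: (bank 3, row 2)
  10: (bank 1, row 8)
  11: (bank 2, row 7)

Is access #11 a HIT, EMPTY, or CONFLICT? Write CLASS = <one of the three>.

CLASS = CONFLICT

0: bank 3 row 11 — prev None → EMPTY
1: bank 2 row 5 — prev None → EMPTY
2: bank 3 row 11 — prev 11 → HIT
3: bank 3 row 10 — prev 11 → CONFLICT
4: bank 2 row 10 — prev 5 → CONFLICT
5: bank 1 row 0 — prev None → EMPTY
6: bank 3 row 2 — prev 10 → CONFLICT
7: bank 3 row 2 — prev 2 → HIT
8: bank 1 row 0 — prev 0 → HIT
9: bank 3 row 2 — prev 2 → HIT
10: bank 1 row 8 — prev 0 → CONFLICT
11: bank 2 row 7 — prev 10 → CONFLICT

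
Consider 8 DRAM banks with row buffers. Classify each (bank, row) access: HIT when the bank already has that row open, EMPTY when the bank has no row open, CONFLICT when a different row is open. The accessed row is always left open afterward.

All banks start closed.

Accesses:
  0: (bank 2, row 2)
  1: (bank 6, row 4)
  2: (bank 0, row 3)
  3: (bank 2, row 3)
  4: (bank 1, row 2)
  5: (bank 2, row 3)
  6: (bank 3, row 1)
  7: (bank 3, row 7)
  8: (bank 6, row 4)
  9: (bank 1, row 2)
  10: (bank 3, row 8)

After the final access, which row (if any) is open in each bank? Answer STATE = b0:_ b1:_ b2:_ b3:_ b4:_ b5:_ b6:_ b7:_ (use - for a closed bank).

0: bank 2 row 2 — prev None → EMPTY
1: bank 6 row 4 — prev None → EMPTY
2: bank 0 row 3 — prev None → EMPTY
3: bank 2 row 3 — prev 2 → CONFLICT
4: bank 1 row 2 — prev None → EMPTY
5: bank 2 row 3 — prev 3 → HIT
6: bank 3 row 1 — prev None → EMPTY
7: bank 3 row 7 — prev 1 → CONFLICT
8: bank 6 row 4 — prev 4 → HIT
9: bank 1 row 2 — prev 2 → HIT
10: bank 3 row 8 — prev 7 → CONFLICT

STATE = b0:3 b1:2 b2:3 b3:8 b4:- b5:- b6:4 b7:-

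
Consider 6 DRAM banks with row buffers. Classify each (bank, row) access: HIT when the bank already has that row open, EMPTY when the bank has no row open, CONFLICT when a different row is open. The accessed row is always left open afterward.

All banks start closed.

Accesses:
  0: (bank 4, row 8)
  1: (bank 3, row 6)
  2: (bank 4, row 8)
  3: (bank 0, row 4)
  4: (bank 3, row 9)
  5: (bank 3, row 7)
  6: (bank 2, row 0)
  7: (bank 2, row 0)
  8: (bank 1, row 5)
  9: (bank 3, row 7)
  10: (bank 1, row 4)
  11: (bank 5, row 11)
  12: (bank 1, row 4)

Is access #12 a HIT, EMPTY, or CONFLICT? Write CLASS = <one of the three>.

#0 (4,8) E
#1 (3,6) E
#2 (4,8) H  (was 8)
#3 (0,4) E
#4 (3,9) C  (was 6)
#5 (3,7) C  (was 9)
#6 (2,0) E
#7 (2,0) H  (was 0)
#8 (1,5) E
#9 (3,7) H  (was 7)
#10 (1,4) C  (was 5)
#11 (5,11) E
#12 (1,4) H  (was 4)

CLASS = HIT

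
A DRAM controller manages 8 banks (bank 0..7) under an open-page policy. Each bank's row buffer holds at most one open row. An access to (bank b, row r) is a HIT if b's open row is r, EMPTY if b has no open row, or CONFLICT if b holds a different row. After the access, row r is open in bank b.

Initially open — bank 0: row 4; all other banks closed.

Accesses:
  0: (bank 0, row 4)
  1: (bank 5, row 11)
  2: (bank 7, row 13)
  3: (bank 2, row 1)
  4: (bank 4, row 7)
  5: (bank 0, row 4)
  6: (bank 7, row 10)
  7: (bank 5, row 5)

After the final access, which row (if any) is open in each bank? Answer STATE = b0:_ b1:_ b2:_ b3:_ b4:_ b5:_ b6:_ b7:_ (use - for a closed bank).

STATE = b0:4 b1:- b2:1 b3:- b4:7 b5:5 b6:- b7:10

0: bank 0 row 4 — prev 4 → HIT
1: bank 5 row 11 — prev None → EMPTY
2: bank 7 row 13 — prev None → EMPTY
3: bank 2 row 1 — prev None → EMPTY
4: bank 4 row 7 — prev None → EMPTY
5: bank 0 row 4 — prev 4 → HIT
6: bank 7 row 10 — prev 13 → CONFLICT
7: bank 5 row 5 — prev 11 → CONFLICT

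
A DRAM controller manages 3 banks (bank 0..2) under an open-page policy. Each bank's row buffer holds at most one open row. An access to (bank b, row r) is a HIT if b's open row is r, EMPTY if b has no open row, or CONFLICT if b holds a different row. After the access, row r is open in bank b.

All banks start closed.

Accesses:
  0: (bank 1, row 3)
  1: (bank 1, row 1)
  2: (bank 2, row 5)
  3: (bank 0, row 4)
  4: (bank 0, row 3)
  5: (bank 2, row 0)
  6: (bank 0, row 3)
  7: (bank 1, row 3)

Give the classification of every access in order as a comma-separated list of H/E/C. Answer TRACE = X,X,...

  [0] b1 r3: no row ⇒ E
  [1] b1 r1: had r3 ⇒ C
  [2] b2 r5: no row ⇒ E
  [3] b0 r4: no row ⇒ E
  [4] b0 r3: had r4 ⇒ C
  [5] b2 r0: had r5 ⇒ C
  [6] b0 r3: had r3 ⇒ H
  [7] b1 r3: had r1 ⇒ C

TRACE = E,C,E,E,C,C,H,C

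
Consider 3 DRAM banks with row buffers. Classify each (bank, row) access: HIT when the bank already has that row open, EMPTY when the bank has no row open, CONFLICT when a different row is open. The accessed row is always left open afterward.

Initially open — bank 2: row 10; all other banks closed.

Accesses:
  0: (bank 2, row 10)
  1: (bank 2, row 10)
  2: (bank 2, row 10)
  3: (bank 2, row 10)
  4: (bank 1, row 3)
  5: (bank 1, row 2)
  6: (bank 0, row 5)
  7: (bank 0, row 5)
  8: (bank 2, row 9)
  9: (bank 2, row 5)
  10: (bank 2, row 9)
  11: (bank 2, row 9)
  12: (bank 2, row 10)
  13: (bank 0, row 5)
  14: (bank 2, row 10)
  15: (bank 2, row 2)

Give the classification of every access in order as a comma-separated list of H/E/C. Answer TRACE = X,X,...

TRACE = H,H,H,H,E,C,E,H,C,C,C,H,C,H,H,C

step 0: bank2 10->10 [HIT]
step 1: bank2 10->10 [HIT]
step 2: bank2 10->10 [HIT]
step 3: bank2 10->10 [HIT]
step 4: bank1 None->3 [EMPTY]
step 5: bank1 3->2 [CONFLICT]
step 6: bank0 None->5 [EMPTY]
step 7: bank0 5->5 [HIT]
step 8: bank2 10->9 [CONFLICT]
step 9: bank2 9->5 [CONFLICT]
step 10: bank2 5->9 [CONFLICT]
step 11: bank2 9->9 [HIT]
step 12: bank2 9->10 [CONFLICT]
step 13: bank0 5->5 [HIT]
step 14: bank2 10->10 [HIT]
step 15: bank2 10->2 [CONFLICT]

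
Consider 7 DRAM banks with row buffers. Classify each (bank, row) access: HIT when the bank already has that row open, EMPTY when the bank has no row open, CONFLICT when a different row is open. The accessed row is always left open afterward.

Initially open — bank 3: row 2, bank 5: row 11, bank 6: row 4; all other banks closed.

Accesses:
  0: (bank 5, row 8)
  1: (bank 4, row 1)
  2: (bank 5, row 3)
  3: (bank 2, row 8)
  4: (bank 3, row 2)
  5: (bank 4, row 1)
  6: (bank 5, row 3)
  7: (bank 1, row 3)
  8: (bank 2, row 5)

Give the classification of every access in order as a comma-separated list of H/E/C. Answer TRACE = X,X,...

TRACE = C,E,C,E,H,H,H,E,C

  [0] b5 r8: had r11 ⇒ C
  [1] b4 r1: no row ⇒ E
  [2] b5 r3: had r8 ⇒ C
  [3] b2 r8: no row ⇒ E
  [4] b3 r2: had r2 ⇒ H
  [5] b4 r1: had r1 ⇒ H
  [6] b5 r3: had r3 ⇒ H
  [7] b1 r3: no row ⇒ E
  [8] b2 r5: had r8 ⇒ C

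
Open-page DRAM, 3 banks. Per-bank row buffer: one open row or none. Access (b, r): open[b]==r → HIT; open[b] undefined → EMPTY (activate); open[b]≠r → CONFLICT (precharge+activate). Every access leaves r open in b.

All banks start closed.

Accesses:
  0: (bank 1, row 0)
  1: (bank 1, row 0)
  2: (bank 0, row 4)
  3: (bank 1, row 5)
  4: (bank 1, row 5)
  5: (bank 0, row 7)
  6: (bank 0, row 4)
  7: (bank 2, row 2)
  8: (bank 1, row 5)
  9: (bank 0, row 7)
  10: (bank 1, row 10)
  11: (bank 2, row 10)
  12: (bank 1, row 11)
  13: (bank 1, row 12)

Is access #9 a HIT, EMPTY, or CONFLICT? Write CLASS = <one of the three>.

CLASS = CONFLICT

  [0] b1 r0: no row ⇒ E
  [1] b1 r0: had r0 ⇒ H
  [2] b0 r4: no row ⇒ E
  [3] b1 r5: had r0 ⇒ C
  [4] b1 r5: had r5 ⇒ H
  [5] b0 r7: had r4 ⇒ C
  [6] b0 r4: had r7 ⇒ C
  [7] b2 r2: no row ⇒ E
  [8] b1 r5: had r5 ⇒ H
  [9] b0 r7: had r4 ⇒ C
  [10] b1 r10: had r5 ⇒ C
  [11] b2 r10: had r2 ⇒ C
  [12] b1 r11: had r10 ⇒ C
  [13] b1 r12: had r11 ⇒ C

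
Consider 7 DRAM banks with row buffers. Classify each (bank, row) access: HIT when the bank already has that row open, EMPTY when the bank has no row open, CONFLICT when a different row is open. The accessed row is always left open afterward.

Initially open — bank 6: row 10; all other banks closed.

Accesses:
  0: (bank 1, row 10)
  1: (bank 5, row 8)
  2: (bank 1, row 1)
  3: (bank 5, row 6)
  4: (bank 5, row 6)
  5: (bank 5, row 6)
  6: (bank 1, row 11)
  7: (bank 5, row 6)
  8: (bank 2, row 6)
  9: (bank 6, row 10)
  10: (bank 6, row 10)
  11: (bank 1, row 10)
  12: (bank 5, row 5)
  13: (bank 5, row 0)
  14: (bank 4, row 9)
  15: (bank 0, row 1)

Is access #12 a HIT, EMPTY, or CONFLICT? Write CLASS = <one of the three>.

CLASS = CONFLICT

#0 (1,10) E
#1 (5,8) E
#2 (1,1) C  (was 10)
#3 (5,6) C  (was 8)
#4 (5,6) H  (was 6)
#5 (5,6) H  (was 6)
#6 (1,11) C  (was 1)
#7 (5,6) H  (was 6)
#8 (2,6) E
#9 (6,10) H  (was 10)
#10 (6,10) H  (was 10)
#11 (1,10) C  (was 11)
#12 (5,5) C  (was 6)
#13 (5,0) C  (was 5)
#14 (4,9) E
#15 (0,1) E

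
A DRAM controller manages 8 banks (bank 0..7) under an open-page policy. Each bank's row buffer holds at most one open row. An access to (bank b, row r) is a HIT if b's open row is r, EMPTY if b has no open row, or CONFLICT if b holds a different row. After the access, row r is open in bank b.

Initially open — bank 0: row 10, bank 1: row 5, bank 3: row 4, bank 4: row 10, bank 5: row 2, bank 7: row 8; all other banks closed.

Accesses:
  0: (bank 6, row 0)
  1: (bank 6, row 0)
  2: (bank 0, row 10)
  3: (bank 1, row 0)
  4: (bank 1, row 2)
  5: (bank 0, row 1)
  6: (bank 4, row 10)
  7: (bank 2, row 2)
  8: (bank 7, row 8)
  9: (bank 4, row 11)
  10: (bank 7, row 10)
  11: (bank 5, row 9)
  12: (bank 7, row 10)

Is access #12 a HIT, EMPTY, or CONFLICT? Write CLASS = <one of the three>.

  [0] b6 r0: no row ⇒ E
  [1] b6 r0: had r0 ⇒ H
  [2] b0 r10: had r10 ⇒ H
  [3] b1 r0: had r5 ⇒ C
  [4] b1 r2: had r0 ⇒ C
  [5] b0 r1: had r10 ⇒ C
  [6] b4 r10: had r10 ⇒ H
  [7] b2 r2: no row ⇒ E
  [8] b7 r8: had r8 ⇒ H
  [9] b4 r11: had r10 ⇒ C
  [10] b7 r10: had r8 ⇒ C
  [11] b5 r9: had r2 ⇒ C
  [12] b7 r10: had r10 ⇒ H

CLASS = HIT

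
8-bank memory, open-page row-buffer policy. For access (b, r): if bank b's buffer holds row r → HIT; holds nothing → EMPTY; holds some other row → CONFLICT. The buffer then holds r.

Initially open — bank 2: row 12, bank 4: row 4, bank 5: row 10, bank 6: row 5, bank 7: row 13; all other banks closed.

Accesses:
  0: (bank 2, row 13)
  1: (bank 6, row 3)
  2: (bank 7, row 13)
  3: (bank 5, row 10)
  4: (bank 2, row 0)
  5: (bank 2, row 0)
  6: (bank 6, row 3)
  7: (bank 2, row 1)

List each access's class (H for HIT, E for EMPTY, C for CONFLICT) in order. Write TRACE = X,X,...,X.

TRACE = C,C,H,H,C,H,H,C

step 0: bank2 12->13 [CONFLICT]
step 1: bank6 5->3 [CONFLICT]
step 2: bank7 13->13 [HIT]
step 3: bank5 10->10 [HIT]
step 4: bank2 13->0 [CONFLICT]
step 5: bank2 0->0 [HIT]
step 6: bank6 3->3 [HIT]
step 7: bank2 0->1 [CONFLICT]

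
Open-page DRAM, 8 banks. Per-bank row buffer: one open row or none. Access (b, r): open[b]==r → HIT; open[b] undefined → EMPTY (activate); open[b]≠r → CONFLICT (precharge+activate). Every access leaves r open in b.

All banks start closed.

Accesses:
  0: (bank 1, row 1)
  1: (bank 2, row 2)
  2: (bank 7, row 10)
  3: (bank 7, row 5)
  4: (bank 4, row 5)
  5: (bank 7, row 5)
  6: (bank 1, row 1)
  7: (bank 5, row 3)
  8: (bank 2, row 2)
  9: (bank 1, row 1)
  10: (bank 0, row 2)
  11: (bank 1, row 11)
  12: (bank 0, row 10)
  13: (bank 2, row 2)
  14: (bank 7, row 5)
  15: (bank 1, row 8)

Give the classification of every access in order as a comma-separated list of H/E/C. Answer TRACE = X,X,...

TRACE = E,E,E,C,E,H,H,E,H,H,E,C,C,H,H,C

step 0: bank1 None->1 [EMPTY]
step 1: bank2 None->2 [EMPTY]
step 2: bank7 None->10 [EMPTY]
step 3: bank7 10->5 [CONFLICT]
step 4: bank4 None->5 [EMPTY]
step 5: bank7 5->5 [HIT]
step 6: bank1 1->1 [HIT]
step 7: bank5 None->3 [EMPTY]
step 8: bank2 2->2 [HIT]
step 9: bank1 1->1 [HIT]
step 10: bank0 None->2 [EMPTY]
step 11: bank1 1->11 [CONFLICT]
step 12: bank0 2->10 [CONFLICT]
step 13: bank2 2->2 [HIT]
step 14: bank7 5->5 [HIT]
step 15: bank1 11->8 [CONFLICT]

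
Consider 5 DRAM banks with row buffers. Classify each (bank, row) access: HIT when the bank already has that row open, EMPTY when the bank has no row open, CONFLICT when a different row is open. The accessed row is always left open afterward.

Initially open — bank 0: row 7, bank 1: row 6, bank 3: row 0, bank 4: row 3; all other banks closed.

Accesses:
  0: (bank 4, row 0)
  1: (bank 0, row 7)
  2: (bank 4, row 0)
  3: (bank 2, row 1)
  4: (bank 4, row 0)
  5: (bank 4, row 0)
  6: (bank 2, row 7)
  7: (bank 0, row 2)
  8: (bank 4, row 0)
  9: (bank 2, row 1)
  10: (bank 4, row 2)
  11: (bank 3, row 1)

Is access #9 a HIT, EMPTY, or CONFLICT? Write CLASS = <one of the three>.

step 0: bank4 3->0 [CONFLICT]
step 1: bank0 7->7 [HIT]
step 2: bank4 0->0 [HIT]
step 3: bank2 None->1 [EMPTY]
step 4: bank4 0->0 [HIT]
step 5: bank4 0->0 [HIT]
step 6: bank2 1->7 [CONFLICT]
step 7: bank0 7->2 [CONFLICT]
step 8: bank4 0->0 [HIT]
step 9: bank2 7->1 [CONFLICT]
step 10: bank4 0->2 [CONFLICT]
step 11: bank3 0->1 [CONFLICT]

CLASS = CONFLICT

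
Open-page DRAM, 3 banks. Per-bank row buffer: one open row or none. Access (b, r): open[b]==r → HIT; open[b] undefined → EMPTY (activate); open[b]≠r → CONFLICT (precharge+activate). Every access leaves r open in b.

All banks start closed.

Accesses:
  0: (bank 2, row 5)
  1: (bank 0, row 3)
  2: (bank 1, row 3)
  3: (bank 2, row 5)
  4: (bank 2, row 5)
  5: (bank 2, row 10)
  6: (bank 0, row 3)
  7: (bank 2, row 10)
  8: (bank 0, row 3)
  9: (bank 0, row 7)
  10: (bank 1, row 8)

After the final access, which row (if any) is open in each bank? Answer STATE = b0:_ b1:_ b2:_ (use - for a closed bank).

step 0: bank2 None->5 [EMPTY]
step 1: bank0 None->3 [EMPTY]
step 2: bank1 None->3 [EMPTY]
step 3: bank2 5->5 [HIT]
step 4: bank2 5->5 [HIT]
step 5: bank2 5->10 [CONFLICT]
step 6: bank0 3->3 [HIT]
step 7: bank2 10->10 [HIT]
step 8: bank0 3->3 [HIT]
step 9: bank0 3->7 [CONFLICT]
step 10: bank1 3->8 [CONFLICT]

STATE = b0:7 b1:8 b2:10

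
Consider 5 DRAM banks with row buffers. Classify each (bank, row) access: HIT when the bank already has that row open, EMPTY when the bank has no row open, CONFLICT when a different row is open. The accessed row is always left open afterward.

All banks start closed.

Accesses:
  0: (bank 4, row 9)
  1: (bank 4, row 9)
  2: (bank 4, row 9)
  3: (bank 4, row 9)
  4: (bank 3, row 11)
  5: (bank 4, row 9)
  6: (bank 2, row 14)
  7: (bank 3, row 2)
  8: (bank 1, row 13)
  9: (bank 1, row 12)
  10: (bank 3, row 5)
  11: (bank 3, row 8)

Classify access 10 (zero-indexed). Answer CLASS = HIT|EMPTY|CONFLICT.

CLASS = CONFLICT

0: bank 4 row 9 — prev None → EMPTY
1: bank 4 row 9 — prev 9 → HIT
2: bank 4 row 9 — prev 9 → HIT
3: bank 4 row 9 — prev 9 → HIT
4: bank 3 row 11 — prev None → EMPTY
5: bank 4 row 9 — prev 9 → HIT
6: bank 2 row 14 — prev None → EMPTY
7: bank 3 row 2 — prev 11 → CONFLICT
8: bank 1 row 13 — prev None → EMPTY
9: bank 1 row 12 — prev 13 → CONFLICT
10: bank 3 row 5 — prev 2 → CONFLICT
11: bank 3 row 8 — prev 5 → CONFLICT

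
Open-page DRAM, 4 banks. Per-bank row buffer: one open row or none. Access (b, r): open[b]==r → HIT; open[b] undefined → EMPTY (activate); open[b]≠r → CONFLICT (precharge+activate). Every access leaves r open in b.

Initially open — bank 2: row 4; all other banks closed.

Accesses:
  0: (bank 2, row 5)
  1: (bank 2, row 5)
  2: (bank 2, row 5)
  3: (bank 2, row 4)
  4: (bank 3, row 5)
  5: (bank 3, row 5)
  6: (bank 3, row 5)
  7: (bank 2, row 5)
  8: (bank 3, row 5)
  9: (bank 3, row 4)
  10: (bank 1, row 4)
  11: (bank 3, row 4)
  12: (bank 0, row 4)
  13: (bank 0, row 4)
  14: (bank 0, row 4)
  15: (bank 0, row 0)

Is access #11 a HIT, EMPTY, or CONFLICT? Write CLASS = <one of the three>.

  [0] b2 r5: had r4 ⇒ C
  [1] b2 r5: had r5 ⇒ H
  [2] b2 r5: had r5 ⇒ H
  [3] b2 r4: had r5 ⇒ C
  [4] b3 r5: no row ⇒ E
  [5] b3 r5: had r5 ⇒ H
  [6] b3 r5: had r5 ⇒ H
  [7] b2 r5: had r4 ⇒ C
  [8] b3 r5: had r5 ⇒ H
  [9] b3 r4: had r5 ⇒ C
  [10] b1 r4: no row ⇒ E
  [11] b3 r4: had r4 ⇒ H
  [12] b0 r4: no row ⇒ E
  [13] b0 r4: had r4 ⇒ H
  [14] b0 r4: had r4 ⇒ H
  [15] b0 r0: had r4 ⇒ C

CLASS = HIT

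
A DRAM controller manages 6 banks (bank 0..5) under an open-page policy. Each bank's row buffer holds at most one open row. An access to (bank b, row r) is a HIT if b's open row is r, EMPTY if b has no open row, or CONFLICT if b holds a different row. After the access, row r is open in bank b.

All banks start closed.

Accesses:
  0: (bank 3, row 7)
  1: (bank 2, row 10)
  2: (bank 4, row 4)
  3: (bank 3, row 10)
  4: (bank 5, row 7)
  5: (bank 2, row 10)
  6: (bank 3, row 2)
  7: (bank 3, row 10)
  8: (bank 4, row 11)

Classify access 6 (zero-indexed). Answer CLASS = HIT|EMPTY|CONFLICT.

CLASS = CONFLICT

  [0] b3 r7: no row ⇒ E
  [1] b2 r10: no row ⇒ E
  [2] b4 r4: no row ⇒ E
  [3] b3 r10: had r7 ⇒ C
  [4] b5 r7: no row ⇒ E
  [5] b2 r10: had r10 ⇒ H
  [6] b3 r2: had r10 ⇒ C
  [7] b3 r10: had r2 ⇒ C
  [8] b4 r11: had r4 ⇒ C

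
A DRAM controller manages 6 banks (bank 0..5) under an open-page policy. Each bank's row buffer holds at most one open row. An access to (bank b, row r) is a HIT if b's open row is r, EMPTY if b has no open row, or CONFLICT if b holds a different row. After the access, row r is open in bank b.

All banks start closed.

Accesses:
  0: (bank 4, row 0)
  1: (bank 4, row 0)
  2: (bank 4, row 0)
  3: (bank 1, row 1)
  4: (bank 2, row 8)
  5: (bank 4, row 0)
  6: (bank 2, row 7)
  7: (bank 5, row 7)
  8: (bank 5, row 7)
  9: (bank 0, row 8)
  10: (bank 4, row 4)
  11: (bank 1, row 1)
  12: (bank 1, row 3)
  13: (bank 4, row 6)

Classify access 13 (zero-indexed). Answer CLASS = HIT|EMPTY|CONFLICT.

0: bank 4 row 0 — prev None → EMPTY
1: bank 4 row 0 — prev 0 → HIT
2: bank 4 row 0 — prev 0 → HIT
3: bank 1 row 1 — prev None → EMPTY
4: bank 2 row 8 — prev None → EMPTY
5: bank 4 row 0 — prev 0 → HIT
6: bank 2 row 7 — prev 8 → CONFLICT
7: bank 5 row 7 — prev None → EMPTY
8: bank 5 row 7 — prev 7 → HIT
9: bank 0 row 8 — prev None → EMPTY
10: bank 4 row 4 — prev 0 → CONFLICT
11: bank 1 row 1 — prev 1 → HIT
12: bank 1 row 3 — prev 1 → CONFLICT
13: bank 4 row 6 — prev 4 → CONFLICT

CLASS = CONFLICT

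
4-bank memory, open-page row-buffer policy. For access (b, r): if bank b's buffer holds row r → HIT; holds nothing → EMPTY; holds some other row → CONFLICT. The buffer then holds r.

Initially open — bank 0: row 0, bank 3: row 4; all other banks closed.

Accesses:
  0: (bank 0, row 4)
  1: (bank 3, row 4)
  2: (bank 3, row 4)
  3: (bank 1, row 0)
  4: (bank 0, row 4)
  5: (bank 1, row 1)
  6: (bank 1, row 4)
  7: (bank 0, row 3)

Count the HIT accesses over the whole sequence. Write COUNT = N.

step 0: bank0 0->4 [CONFLICT]
step 1: bank3 4->4 [HIT]
step 2: bank3 4->4 [HIT]
step 3: bank1 None->0 [EMPTY]
step 4: bank0 4->4 [HIT]
step 5: bank1 0->1 [CONFLICT]
step 6: bank1 1->4 [CONFLICT]
step 7: bank0 4->3 [CONFLICT]

COUNT = 3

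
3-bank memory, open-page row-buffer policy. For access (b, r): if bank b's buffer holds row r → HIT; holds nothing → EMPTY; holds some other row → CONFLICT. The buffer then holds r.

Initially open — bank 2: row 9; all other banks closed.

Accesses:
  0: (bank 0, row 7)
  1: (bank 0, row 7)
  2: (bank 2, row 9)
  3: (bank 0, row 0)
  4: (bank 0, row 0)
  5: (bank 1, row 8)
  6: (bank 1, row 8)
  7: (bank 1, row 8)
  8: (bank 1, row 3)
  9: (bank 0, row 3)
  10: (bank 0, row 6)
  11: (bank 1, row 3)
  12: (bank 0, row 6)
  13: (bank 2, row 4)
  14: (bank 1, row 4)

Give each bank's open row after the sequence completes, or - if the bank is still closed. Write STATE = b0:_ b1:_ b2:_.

STATE = b0:6 b1:4 b2:4

step 0: bank0 None->7 [EMPTY]
step 1: bank0 7->7 [HIT]
step 2: bank2 9->9 [HIT]
step 3: bank0 7->0 [CONFLICT]
step 4: bank0 0->0 [HIT]
step 5: bank1 None->8 [EMPTY]
step 6: bank1 8->8 [HIT]
step 7: bank1 8->8 [HIT]
step 8: bank1 8->3 [CONFLICT]
step 9: bank0 0->3 [CONFLICT]
step 10: bank0 3->6 [CONFLICT]
step 11: bank1 3->3 [HIT]
step 12: bank0 6->6 [HIT]
step 13: bank2 9->4 [CONFLICT]
step 14: bank1 3->4 [CONFLICT]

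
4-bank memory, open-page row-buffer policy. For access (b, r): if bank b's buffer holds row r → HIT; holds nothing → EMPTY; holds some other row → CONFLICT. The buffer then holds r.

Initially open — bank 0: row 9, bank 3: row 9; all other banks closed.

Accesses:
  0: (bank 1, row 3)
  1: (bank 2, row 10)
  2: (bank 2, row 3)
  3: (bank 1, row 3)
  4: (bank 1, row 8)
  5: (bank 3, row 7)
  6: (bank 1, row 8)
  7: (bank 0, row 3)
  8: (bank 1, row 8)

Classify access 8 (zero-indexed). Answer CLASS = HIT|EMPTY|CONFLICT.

CLASS = HIT

step 0: bank1 None->3 [EMPTY]
step 1: bank2 None->10 [EMPTY]
step 2: bank2 10->3 [CONFLICT]
step 3: bank1 3->3 [HIT]
step 4: bank1 3->8 [CONFLICT]
step 5: bank3 9->7 [CONFLICT]
step 6: bank1 8->8 [HIT]
step 7: bank0 9->3 [CONFLICT]
step 8: bank1 8->8 [HIT]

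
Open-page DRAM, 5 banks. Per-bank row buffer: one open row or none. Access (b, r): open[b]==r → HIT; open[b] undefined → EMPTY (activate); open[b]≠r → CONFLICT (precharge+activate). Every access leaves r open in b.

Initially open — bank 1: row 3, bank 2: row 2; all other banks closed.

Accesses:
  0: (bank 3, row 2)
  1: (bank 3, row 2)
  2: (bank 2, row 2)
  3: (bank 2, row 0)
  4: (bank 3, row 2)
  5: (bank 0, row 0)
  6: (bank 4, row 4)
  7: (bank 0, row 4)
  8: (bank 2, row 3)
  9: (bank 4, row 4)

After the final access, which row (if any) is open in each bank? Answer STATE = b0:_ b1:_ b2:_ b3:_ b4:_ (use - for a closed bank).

  [0] b3 r2: no row ⇒ E
  [1] b3 r2: had r2 ⇒ H
  [2] b2 r2: had r2 ⇒ H
  [3] b2 r0: had r2 ⇒ C
  [4] b3 r2: had r2 ⇒ H
  [5] b0 r0: no row ⇒ E
  [6] b4 r4: no row ⇒ E
  [7] b0 r4: had r0 ⇒ C
  [8] b2 r3: had r0 ⇒ C
  [9] b4 r4: had r4 ⇒ H

STATE = b0:4 b1:3 b2:3 b3:2 b4:4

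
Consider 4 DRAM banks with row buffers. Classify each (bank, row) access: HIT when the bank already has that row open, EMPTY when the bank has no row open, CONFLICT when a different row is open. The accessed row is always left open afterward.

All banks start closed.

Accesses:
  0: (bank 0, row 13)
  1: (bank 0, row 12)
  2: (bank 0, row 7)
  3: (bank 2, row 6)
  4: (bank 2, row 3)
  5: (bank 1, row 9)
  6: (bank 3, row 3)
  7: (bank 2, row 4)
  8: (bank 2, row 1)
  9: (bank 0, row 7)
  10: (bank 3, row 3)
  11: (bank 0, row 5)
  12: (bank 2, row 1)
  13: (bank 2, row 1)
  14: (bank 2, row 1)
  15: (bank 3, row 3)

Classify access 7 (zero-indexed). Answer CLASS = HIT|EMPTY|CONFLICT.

step 0: bank0 None->13 [EMPTY]
step 1: bank0 13->12 [CONFLICT]
step 2: bank0 12->7 [CONFLICT]
step 3: bank2 None->6 [EMPTY]
step 4: bank2 6->3 [CONFLICT]
step 5: bank1 None->9 [EMPTY]
step 6: bank3 None->3 [EMPTY]
step 7: bank2 3->4 [CONFLICT]
step 8: bank2 4->1 [CONFLICT]
step 9: bank0 7->7 [HIT]
step 10: bank3 3->3 [HIT]
step 11: bank0 7->5 [CONFLICT]
step 12: bank2 1->1 [HIT]
step 13: bank2 1->1 [HIT]
step 14: bank2 1->1 [HIT]
step 15: bank3 3->3 [HIT]

CLASS = CONFLICT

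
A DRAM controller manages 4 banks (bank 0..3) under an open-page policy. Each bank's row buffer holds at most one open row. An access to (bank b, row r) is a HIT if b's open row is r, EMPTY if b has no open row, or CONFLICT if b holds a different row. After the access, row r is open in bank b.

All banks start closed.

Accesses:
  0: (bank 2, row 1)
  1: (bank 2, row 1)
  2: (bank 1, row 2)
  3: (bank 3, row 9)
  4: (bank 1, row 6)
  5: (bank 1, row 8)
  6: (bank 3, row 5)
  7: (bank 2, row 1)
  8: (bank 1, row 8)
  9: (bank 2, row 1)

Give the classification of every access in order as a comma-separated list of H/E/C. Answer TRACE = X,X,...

TRACE = E,H,E,E,C,C,C,H,H,H

#0 (2,1) E
#1 (2,1) H  (was 1)
#2 (1,2) E
#3 (3,9) E
#4 (1,6) C  (was 2)
#5 (1,8) C  (was 6)
#6 (3,5) C  (was 9)
#7 (2,1) H  (was 1)
#8 (1,8) H  (was 8)
#9 (2,1) H  (was 1)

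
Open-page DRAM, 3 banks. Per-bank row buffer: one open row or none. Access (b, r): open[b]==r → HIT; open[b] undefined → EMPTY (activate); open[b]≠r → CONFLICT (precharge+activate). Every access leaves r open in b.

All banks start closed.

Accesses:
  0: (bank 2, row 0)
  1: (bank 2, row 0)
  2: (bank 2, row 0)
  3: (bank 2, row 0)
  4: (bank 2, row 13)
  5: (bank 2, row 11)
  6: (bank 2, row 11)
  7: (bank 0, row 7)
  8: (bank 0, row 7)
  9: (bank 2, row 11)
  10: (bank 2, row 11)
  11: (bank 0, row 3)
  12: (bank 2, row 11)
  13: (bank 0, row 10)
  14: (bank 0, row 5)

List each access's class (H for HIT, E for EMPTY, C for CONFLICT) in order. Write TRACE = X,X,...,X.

TRACE = E,H,H,H,C,C,H,E,H,H,H,C,H,C,C

#0 (2,0) E
#1 (2,0) H  (was 0)
#2 (2,0) H  (was 0)
#3 (2,0) H  (was 0)
#4 (2,13) C  (was 0)
#5 (2,11) C  (was 13)
#6 (2,11) H  (was 11)
#7 (0,7) E
#8 (0,7) H  (was 7)
#9 (2,11) H  (was 11)
#10 (2,11) H  (was 11)
#11 (0,3) C  (was 7)
#12 (2,11) H  (was 11)
#13 (0,10) C  (was 3)
#14 (0,5) C  (was 10)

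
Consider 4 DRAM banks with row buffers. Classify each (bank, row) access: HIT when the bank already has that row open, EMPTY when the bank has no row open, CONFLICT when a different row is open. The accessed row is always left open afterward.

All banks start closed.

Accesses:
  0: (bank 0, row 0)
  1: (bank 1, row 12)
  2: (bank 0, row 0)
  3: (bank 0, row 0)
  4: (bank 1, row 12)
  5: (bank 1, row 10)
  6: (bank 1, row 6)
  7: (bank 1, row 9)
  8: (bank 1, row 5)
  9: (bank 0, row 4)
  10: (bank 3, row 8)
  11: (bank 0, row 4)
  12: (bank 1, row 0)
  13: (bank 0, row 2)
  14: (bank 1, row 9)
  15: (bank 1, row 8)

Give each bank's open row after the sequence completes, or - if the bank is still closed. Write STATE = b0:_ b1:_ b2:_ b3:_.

STATE = b0:2 b1:8 b2:- b3:8

#0 (0,0) E
#1 (1,12) E
#2 (0,0) H  (was 0)
#3 (0,0) H  (was 0)
#4 (1,12) H  (was 12)
#5 (1,10) C  (was 12)
#6 (1,6) C  (was 10)
#7 (1,9) C  (was 6)
#8 (1,5) C  (was 9)
#9 (0,4) C  (was 0)
#10 (3,8) E
#11 (0,4) H  (was 4)
#12 (1,0) C  (was 5)
#13 (0,2) C  (was 4)
#14 (1,9) C  (was 0)
#15 (1,8) C  (was 9)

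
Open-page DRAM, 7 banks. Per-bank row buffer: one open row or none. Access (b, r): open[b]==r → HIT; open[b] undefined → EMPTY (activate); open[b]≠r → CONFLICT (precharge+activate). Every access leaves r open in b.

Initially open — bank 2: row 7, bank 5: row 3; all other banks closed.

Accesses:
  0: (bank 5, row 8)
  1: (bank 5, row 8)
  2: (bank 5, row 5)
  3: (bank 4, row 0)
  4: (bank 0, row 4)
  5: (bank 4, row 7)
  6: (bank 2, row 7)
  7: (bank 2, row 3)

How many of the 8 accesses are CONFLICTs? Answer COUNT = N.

COUNT = 4

step 0: bank5 3->8 [CONFLICT]
step 1: bank5 8->8 [HIT]
step 2: bank5 8->5 [CONFLICT]
step 3: bank4 None->0 [EMPTY]
step 4: bank0 None->4 [EMPTY]
step 5: bank4 0->7 [CONFLICT]
step 6: bank2 7->7 [HIT]
step 7: bank2 7->3 [CONFLICT]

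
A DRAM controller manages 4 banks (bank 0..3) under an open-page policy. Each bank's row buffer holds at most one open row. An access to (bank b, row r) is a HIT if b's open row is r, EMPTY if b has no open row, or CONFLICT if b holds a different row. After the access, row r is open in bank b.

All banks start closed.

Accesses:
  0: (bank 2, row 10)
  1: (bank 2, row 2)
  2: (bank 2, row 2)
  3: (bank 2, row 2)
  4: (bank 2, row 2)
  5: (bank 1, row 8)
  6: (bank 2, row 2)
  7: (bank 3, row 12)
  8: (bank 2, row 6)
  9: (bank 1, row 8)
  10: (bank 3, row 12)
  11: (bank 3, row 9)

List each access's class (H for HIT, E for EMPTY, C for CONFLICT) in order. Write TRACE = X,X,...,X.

#0 (2,10) E
#1 (2,2) C  (was 10)
#2 (2,2) H  (was 2)
#3 (2,2) H  (was 2)
#4 (2,2) H  (was 2)
#5 (1,8) E
#6 (2,2) H  (was 2)
#7 (3,12) E
#8 (2,6) C  (was 2)
#9 (1,8) H  (was 8)
#10 (3,12) H  (was 12)
#11 (3,9) C  (was 12)

TRACE = E,C,H,H,H,E,H,E,C,H,H,C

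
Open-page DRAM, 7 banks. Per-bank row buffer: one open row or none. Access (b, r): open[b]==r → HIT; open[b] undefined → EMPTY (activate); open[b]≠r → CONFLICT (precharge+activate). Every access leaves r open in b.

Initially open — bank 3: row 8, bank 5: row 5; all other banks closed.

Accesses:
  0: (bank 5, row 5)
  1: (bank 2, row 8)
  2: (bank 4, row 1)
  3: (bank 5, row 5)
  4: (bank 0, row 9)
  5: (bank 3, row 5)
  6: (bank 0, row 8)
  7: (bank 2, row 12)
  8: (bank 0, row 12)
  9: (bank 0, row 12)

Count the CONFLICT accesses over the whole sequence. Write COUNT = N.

COUNT = 4

step 0: bank5 5->5 [HIT]
step 1: bank2 None->8 [EMPTY]
step 2: bank4 None->1 [EMPTY]
step 3: bank5 5->5 [HIT]
step 4: bank0 None->9 [EMPTY]
step 5: bank3 8->5 [CONFLICT]
step 6: bank0 9->8 [CONFLICT]
step 7: bank2 8->12 [CONFLICT]
step 8: bank0 8->12 [CONFLICT]
step 9: bank0 12->12 [HIT]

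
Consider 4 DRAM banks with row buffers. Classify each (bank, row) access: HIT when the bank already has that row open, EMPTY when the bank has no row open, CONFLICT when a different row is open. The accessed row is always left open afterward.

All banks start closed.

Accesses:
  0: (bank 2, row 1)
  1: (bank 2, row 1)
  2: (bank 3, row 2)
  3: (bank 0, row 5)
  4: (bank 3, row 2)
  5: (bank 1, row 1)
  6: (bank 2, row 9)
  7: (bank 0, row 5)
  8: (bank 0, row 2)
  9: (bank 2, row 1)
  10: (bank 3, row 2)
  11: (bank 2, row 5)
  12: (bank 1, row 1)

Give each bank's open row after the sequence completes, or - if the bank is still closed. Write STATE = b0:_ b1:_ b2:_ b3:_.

  [0] b2 r1: no row ⇒ E
  [1] b2 r1: had r1 ⇒ H
  [2] b3 r2: no row ⇒ E
  [3] b0 r5: no row ⇒ E
  [4] b3 r2: had r2 ⇒ H
  [5] b1 r1: no row ⇒ E
  [6] b2 r9: had r1 ⇒ C
  [7] b0 r5: had r5 ⇒ H
  [8] b0 r2: had r5 ⇒ C
  [9] b2 r1: had r9 ⇒ C
  [10] b3 r2: had r2 ⇒ H
  [11] b2 r5: had r1 ⇒ C
  [12] b1 r1: had r1 ⇒ H

STATE = b0:2 b1:1 b2:5 b3:2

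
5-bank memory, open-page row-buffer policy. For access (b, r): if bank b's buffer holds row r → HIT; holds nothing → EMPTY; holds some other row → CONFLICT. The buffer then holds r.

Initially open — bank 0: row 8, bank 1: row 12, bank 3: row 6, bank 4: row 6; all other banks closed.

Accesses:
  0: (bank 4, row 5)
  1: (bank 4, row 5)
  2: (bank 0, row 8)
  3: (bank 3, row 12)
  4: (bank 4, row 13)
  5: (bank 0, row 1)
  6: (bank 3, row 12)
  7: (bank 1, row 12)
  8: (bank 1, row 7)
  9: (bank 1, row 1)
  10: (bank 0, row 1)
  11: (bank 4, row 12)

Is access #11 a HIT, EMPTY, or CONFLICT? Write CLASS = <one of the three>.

CLASS = CONFLICT

#0 (4,5) C  (was 6)
#1 (4,5) H  (was 5)
#2 (0,8) H  (was 8)
#3 (3,12) C  (was 6)
#4 (4,13) C  (was 5)
#5 (0,1) C  (was 8)
#6 (3,12) H  (was 12)
#7 (1,12) H  (was 12)
#8 (1,7) C  (was 12)
#9 (1,1) C  (was 7)
#10 (0,1) H  (was 1)
#11 (4,12) C  (was 13)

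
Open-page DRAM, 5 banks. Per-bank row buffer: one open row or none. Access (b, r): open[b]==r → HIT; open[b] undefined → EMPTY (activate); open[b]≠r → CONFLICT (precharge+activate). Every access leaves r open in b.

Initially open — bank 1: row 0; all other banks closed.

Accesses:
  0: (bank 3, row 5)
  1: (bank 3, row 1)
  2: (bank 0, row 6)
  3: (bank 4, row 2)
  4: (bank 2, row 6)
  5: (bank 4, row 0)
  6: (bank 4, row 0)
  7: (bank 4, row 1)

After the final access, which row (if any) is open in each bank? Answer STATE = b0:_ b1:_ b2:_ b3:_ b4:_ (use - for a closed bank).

STATE = b0:6 b1:0 b2:6 b3:1 b4:1

  [0] b3 r5: no row ⇒ E
  [1] b3 r1: had r5 ⇒ C
  [2] b0 r6: no row ⇒ E
  [3] b4 r2: no row ⇒ E
  [4] b2 r6: no row ⇒ E
  [5] b4 r0: had r2 ⇒ C
  [6] b4 r0: had r0 ⇒ H
  [7] b4 r1: had r0 ⇒ C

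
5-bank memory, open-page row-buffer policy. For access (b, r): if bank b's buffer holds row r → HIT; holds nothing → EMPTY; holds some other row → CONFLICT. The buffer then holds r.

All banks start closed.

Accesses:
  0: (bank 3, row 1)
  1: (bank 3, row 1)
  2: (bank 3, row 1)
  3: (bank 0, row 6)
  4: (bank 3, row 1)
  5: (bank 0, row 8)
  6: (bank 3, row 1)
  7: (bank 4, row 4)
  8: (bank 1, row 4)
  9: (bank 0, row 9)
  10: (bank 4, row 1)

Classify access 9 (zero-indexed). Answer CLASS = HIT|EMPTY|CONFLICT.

CLASS = CONFLICT

  [0] b3 r1: no row ⇒ E
  [1] b3 r1: had r1 ⇒ H
  [2] b3 r1: had r1 ⇒ H
  [3] b0 r6: no row ⇒ E
  [4] b3 r1: had r1 ⇒ H
  [5] b0 r8: had r6 ⇒ C
  [6] b3 r1: had r1 ⇒ H
  [7] b4 r4: no row ⇒ E
  [8] b1 r4: no row ⇒ E
  [9] b0 r9: had r8 ⇒ C
  [10] b4 r1: had r4 ⇒ C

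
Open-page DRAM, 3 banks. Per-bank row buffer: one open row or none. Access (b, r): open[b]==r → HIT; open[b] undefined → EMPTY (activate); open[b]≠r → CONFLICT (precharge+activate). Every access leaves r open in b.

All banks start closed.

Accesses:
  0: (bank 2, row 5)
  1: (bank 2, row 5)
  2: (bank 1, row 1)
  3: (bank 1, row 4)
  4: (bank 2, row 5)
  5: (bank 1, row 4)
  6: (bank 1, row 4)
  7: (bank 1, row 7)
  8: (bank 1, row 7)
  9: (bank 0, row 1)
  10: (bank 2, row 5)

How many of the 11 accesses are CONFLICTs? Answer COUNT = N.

step 0: bank2 None->5 [EMPTY]
step 1: bank2 5->5 [HIT]
step 2: bank1 None->1 [EMPTY]
step 3: bank1 1->4 [CONFLICT]
step 4: bank2 5->5 [HIT]
step 5: bank1 4->4 [HIT]
step 6: bank1 4->4 [HIT]
step 7: bank1 4->7 [CONFLICT]
step 8: bank1 7->7 [HIT]
step 9: bank0 None->1 [EMPTY]
step 10: bank2 5->5 [HIT]

COUNT = 2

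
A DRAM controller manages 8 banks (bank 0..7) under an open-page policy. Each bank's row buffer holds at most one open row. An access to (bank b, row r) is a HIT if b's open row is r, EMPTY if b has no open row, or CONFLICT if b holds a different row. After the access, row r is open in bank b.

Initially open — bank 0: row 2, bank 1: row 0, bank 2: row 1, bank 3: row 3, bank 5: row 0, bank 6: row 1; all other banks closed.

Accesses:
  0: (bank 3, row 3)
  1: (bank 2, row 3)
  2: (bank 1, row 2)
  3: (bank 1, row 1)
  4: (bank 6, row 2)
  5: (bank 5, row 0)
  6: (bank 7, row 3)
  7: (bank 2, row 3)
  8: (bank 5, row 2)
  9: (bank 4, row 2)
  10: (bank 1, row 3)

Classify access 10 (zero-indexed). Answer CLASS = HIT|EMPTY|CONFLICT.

  [0] b3 r3: had r3 ⇒ H
  [1] b2 r3: had r1 ⇒ C
  [2] b1 r2: had r0 ⇒ C
  [3] b1 r1: had r2 ⇒ C
  [4] b6 r2: had r1 ⇒ C
  [5] b5 r0: had r0 ⇒ H
  [6] b7 r3: no row ⇒ E
  [7] b2 r3: had r3 ⇒ H
  [8] b5 r2: had r0 ⇒ C
  [9] b4 r2: no row ⇒ E
  [10] b1 r3: had r1 ⇒ C

CLASS = CONFLICT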